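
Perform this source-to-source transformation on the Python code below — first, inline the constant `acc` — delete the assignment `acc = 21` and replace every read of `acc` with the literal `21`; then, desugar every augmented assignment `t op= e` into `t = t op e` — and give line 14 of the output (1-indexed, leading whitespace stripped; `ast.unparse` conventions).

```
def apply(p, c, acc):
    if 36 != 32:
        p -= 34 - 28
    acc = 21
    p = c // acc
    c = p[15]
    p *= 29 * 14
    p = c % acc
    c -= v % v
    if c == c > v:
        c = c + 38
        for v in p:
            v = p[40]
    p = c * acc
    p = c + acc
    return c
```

Transformed code:
def apply(p, c, acc):
    if 36 != 32:
        p = p - (34 - 28)
    p = c // 21
    c = p[15]
    p = p * (29 * 14)
    p = c % 21
    c = c - v % v
    if c == c > v:
        c = c + 38
        for v in p:
            v = p[40]
    p = c * 21
    p = c + 21
    return c

p = c + 21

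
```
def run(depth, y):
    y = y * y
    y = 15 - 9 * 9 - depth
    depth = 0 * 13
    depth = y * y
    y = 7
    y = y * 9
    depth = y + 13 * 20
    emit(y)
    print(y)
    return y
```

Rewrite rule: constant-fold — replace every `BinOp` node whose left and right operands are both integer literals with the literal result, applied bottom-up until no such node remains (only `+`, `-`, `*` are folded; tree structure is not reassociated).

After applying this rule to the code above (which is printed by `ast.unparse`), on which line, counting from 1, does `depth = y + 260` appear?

Transformed code:
def run(depth, y):
    y = y * y
    y = -66 - depth
    depth = 0
    depth = y * y
    y = 7
    y = y * 9
    depth = y + 260
    emit(y)
    print(y)
    return y

8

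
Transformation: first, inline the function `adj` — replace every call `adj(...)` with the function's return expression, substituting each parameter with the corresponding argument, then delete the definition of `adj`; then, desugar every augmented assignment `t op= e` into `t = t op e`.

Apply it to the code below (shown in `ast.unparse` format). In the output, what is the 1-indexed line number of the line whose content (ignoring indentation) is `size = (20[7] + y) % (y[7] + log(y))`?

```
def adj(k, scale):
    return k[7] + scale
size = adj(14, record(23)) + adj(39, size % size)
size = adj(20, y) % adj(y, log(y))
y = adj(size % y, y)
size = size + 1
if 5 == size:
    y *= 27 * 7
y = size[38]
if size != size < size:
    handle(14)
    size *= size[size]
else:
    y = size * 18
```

2

Transformed code:
size = 14[7] + record(23) + (39[7] + size % size)
size = (20[7] + y) % (y[7] + log(y))
y = (size % y)[7] + y
size = size + 1
if 5 == size:
    y = y * (27 * 7)
y = size[38]
if size != size < size:
    handle(14)
    size = size * size[size]
else:
    y = size * 18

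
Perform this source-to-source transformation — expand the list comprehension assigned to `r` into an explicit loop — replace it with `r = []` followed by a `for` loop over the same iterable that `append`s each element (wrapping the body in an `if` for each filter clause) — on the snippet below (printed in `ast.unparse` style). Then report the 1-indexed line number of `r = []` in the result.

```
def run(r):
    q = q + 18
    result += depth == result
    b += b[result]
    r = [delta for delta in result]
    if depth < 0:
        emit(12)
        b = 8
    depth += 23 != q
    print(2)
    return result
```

5

Transformed code:
def run(r):
    q = q + 18
    result += depth == result
    b += b[result]
    r = []
    for delta in result:
        r.append(delta)
    if depth < 0:
        emit(12)
        b = 8
    depth += 23 != q
    print(2)
    return result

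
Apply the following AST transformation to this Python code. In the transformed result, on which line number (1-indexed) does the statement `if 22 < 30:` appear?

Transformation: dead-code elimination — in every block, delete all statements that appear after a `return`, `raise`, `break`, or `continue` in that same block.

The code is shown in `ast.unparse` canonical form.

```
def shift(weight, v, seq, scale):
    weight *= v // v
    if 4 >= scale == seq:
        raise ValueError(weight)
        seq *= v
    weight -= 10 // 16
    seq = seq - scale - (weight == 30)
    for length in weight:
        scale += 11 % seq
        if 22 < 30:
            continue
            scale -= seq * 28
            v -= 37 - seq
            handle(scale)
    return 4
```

9

Transformed code:
def shift(weight, v, seq, scale):
    weight *= v // v
    if 4 >= scale == seq:
        raise ValueError(weight)
    weight -= 10 // 16
    seq = seq - scale - (weight == 30)
    for length in weight:
        scale += 11 % seq
        if 22 < 30:
            continue
    return 4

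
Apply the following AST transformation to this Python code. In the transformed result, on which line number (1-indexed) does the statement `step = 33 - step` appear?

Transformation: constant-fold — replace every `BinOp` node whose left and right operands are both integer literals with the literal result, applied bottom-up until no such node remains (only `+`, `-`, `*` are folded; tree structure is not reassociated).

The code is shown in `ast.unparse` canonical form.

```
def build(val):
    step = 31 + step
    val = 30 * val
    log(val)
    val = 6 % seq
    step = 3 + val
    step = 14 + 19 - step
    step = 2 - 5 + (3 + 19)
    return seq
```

7

Transformed code:
def build(val):
    step = 31 + step
    val = 30 * val
    log(val)
    val = 6 % seq
    step = 3 + val
    step = 33 - step
    step = 19
    return seq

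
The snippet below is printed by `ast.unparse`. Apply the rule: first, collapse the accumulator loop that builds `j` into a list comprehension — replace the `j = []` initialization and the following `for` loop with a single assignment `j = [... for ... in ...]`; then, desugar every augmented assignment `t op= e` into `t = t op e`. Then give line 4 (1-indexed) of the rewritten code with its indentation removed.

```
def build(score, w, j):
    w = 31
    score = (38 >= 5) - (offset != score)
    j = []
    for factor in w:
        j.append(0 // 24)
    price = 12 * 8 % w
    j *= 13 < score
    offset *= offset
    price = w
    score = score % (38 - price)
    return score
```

Transformed code:
def build(score, w, j):
    w = 31
    score = (38 >= 5) - (offset != score)
    j = [0 // 24 for factor in w]
    price = 12 * 8 % w
    j = j * (13 < score)
    offset = offset * offset
    price = w
    score = score % (38 - price)
    return score

j = [0 // 24 for factor in w]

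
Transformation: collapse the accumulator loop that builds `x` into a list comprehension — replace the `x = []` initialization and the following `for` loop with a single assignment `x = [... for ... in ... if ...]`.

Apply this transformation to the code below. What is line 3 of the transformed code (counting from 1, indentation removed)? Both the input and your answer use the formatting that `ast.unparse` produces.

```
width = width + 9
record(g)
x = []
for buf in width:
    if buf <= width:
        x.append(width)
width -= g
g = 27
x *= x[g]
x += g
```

x = [width for buf in width if buf <= width]

Transformed code:
width = width + 9
record(g)
x = [width for buf in width if buf <= width]
width -= g
g = 27
x *= x[g]
x += g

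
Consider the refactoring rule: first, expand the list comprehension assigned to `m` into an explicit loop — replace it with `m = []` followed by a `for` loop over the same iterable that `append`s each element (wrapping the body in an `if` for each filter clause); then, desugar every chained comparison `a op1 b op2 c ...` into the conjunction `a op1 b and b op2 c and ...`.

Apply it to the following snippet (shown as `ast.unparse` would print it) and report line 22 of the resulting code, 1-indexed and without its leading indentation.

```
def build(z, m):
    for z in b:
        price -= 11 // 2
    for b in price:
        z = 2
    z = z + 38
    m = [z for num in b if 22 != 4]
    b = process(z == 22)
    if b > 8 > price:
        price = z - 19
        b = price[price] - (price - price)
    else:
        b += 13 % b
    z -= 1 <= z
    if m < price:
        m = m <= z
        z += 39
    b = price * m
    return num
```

Transformed code:
def build(z, m):
    for z in b:
        price -= 11 // 2
    for b in price:
        z = 2
    z = z + 38
    m = []
    for num in b:
        if 22 != 4:
            m.append(z)
    b = process(z == 22)
    if b > 8 and 8 > price:
        price = z - 19
        b = price[price] - (price - price)
    else:
        b += 13 % b
    z -= 1 <= z
    if m < price:
        m = m <= z
        z += 39
    b = price * m
    return num

return num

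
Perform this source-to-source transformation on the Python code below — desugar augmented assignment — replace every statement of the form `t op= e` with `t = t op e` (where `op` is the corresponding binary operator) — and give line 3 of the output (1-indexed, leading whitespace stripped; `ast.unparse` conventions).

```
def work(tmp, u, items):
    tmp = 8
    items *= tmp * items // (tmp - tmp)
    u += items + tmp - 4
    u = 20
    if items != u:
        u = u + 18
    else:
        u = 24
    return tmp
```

items = items * (tmp * items // (tmp - tmp))

Transformed code:
def work(tmp, u, items):
    tmp = 8
    items = items * (tmp * items // (tmp - tmp))
    u = u + (items + tmp - 4)
    u = 20
    if items != u:
        u = u + 18
    else:
        u = 24
    return tmp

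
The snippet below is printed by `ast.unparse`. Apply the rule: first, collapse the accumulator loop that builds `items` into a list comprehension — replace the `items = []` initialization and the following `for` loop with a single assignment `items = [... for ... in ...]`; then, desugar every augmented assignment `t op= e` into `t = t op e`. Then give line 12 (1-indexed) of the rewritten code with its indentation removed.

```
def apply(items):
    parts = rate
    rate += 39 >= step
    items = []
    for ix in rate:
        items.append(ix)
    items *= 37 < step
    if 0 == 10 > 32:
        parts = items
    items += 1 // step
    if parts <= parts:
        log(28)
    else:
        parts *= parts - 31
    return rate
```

parts = parts * (parts - 31)

Transformed code:
def apply(items):
    parts = rate
    rate = rate + (39 >= step)
    items = [ix for ix in rate]
    items = items * (37 < step)
    if 0 == 10 > 32:
        parts = items
    items = items + 1 // step
    if parts <= parts:
        log(28)
    else:
        parts = parts * (parts - 31)
    return rate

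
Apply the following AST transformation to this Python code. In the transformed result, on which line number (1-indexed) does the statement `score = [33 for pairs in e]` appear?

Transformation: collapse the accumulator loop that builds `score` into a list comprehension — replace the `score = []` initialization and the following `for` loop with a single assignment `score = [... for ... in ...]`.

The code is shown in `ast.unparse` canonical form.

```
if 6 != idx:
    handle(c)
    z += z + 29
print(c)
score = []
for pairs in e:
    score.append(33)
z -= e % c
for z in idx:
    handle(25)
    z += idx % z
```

5

Transformed code:
if 6 != idx:
    handle(c)
    z += z + 29
print(c)
score = [33 for pairs in e]
z -= e % c
for z in idx:
    handle(25)
    z += idx % z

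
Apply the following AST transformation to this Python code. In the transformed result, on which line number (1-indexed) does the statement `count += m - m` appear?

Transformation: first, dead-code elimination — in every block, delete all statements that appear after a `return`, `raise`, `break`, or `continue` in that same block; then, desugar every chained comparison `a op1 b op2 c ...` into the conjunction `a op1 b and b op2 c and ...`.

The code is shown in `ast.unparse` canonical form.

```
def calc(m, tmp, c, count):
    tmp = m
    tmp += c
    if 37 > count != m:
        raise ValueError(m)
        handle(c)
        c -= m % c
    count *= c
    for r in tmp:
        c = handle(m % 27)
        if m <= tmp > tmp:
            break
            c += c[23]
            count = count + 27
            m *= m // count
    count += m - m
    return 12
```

11

Transformed code:
def calc(m, tmp, c, count):
    tmp = m
    tmp += c
    if 37 > count and count != m:
        raise ValueError(m)
    count *= c
    for r in tmp:
        c = handle(m % 27)
        if m <= tmp and tmp > tmp:
            break
    count += m - m
    return 12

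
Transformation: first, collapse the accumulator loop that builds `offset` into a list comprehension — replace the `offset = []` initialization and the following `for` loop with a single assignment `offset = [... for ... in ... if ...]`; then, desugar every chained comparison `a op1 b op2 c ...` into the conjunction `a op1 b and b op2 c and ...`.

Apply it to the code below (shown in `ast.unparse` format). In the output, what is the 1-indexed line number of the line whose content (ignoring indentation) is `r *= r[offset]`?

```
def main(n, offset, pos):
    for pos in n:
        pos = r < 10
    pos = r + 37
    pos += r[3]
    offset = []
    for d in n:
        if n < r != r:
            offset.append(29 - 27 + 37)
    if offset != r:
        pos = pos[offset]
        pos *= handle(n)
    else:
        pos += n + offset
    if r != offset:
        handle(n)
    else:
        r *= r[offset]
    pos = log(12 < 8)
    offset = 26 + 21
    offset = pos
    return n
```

15

Transformed code:
def main(n, offset, pos):
    for pos in n:
        pos = r < 10
    pos = r + 37
    pos += r[3]
    offset = [29 - 27 + 37 for d in n if n < r and r != r]
    if offset != r:
        pos = pos[offset]
        pos *= handle(n)
    else:
        pos += n + offset
    if r != offset:
        handle(n)
    else:
        r *= r[offset]
    pos = log(12 < 8)
    offset = 26 + 21
    offset = pos
    return n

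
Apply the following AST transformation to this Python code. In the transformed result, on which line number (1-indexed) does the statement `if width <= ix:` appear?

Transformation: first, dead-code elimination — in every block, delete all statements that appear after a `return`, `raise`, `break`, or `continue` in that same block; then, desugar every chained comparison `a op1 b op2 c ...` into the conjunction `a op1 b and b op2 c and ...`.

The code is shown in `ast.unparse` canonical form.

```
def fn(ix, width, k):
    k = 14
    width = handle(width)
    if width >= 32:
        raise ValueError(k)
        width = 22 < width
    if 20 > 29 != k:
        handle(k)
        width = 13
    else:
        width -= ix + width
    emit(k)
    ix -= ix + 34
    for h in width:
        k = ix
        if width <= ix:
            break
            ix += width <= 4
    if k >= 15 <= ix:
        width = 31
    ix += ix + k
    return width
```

Transformed code:
def fn(ix, width, k):
    k = 14
    width = handle(width)
    if width >= 32:
        raise ValueError(k)
    if 20 > 29 and 29 != k:
        handle(k)
        width = 13
    else:
        width -= ix + width
    emit(k)
    ix -= ix + 34
    for h in width:
        k = ix
        if width <= ix:
            break
    if k >= 15 and 15 <= ix:
        width = 31
    ix += ix + k
    return width

15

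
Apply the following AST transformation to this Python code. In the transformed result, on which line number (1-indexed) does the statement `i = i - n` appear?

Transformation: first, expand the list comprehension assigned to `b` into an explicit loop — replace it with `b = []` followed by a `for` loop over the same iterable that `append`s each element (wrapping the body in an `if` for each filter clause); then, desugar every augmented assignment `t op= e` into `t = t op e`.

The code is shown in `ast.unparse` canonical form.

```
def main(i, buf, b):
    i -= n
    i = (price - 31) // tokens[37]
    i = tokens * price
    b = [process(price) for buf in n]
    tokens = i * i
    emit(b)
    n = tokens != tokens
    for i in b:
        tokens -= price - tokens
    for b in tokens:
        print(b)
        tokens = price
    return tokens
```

2

Transformed code:
def main(i, buf, b):
    i = i - n
    i = (price - 31) // tokens[37]
    i = tokens * price
    b = []
    for buf in n:
        b.append(process(price))
    tokens = i * i
    emit(b)
    n = tokens != tokens
    for i in b:
        tokens = tokens - (price - tokens)
    for b in tokens:
        print(b)
        tokens = price
    return tokens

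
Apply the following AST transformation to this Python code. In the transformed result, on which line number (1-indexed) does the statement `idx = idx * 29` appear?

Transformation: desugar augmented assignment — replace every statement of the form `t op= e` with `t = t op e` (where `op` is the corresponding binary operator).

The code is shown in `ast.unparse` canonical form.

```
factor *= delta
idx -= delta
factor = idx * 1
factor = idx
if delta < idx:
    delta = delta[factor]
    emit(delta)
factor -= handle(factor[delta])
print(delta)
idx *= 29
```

Transformed code:
factor = factor * delta
idx = idx - delta
factor = idx * 1
factor = idx
if delta < idx:
    delta = delta[factor]
    emit(delta)
factor = factor - handle(factor[delta])
print(delta)
idx = idx * 29

10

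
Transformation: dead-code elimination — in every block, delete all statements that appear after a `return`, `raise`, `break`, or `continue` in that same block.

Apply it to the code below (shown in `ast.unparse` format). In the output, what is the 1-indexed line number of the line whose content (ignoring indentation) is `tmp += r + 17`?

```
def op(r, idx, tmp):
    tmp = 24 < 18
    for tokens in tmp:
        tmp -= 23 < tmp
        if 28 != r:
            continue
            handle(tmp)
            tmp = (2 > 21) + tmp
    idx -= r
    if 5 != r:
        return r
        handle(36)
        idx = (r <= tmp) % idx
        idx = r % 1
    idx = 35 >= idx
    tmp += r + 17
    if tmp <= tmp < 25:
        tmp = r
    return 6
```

Transformed code:
def op(r, idx, tmp):
    tmp = 24 < 18
    for tokens in tmp:
        tmp -= 23 < tmp
        if 28 != r:
            continue
    idx -= r
    if 5 != r:
        return r
    idx = 35 >= idx
    tmp += r + 17
    if tmp <= tmp < 25:
        tmp = r
    return 6

11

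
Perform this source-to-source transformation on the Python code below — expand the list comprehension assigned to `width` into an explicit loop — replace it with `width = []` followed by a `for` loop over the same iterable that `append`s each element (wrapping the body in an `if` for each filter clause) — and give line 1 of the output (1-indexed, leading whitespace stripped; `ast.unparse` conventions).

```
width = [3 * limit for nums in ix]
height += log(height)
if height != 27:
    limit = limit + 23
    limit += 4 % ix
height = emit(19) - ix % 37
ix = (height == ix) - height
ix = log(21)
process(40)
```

Transformed code:
width = []
for nums in ix:
    width.append(3 * limit)
height += log(height)
if height != 27:
    limit = limit + 23
    limit += 4 % ix
height = emit(19) - ix % 37
ix = (height == ix) - height
ix = log(21)
process(40)

width = []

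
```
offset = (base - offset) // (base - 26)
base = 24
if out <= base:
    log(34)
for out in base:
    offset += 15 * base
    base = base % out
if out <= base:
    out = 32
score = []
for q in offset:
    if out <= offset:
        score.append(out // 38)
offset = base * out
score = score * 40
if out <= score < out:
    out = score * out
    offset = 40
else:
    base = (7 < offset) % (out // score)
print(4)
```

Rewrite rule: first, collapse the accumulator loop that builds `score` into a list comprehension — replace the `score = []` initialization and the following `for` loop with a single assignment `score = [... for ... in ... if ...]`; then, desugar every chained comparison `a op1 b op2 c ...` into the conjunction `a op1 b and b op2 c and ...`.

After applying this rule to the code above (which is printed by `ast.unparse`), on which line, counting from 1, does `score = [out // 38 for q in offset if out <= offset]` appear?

Transformed code:
offset = (base - offset) // (base - 26)
base = 24
if out <= base:
    log(34)
for out in base:
    offset += 15 * base
    base = base % out
if out <= base:
    out = 32
score = [out // 38 for q in offset if out <= offset]
offset = base * out
score = score * 40
if out <= score and score < out:
    out = score * out
    offset = 40
else:
    base = (7 < offset) % (out // score)
print(4)

10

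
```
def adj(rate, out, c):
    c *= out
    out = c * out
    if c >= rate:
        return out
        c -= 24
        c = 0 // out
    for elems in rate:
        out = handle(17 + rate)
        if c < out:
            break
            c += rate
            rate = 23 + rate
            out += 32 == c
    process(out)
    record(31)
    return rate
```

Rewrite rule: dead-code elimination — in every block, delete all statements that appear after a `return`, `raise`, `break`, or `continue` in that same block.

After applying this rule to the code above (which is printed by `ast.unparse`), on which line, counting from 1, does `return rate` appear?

Transformed code:
def adj(rate, out, c):
    c *= out
    out = c * out
    if c >= rate:
        return out
    for elems in rate:
        out = handle(17 + rate)
        if c < out:
            break
    process(out)
    record(31)
    return rate

12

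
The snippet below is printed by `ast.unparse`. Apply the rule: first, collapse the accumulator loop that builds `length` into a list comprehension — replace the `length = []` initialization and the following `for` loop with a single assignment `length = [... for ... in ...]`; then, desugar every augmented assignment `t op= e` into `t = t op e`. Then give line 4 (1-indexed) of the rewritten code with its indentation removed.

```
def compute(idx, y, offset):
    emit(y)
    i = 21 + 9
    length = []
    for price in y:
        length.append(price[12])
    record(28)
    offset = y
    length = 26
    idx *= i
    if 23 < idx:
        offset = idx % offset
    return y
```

length = [price[12] for price in y]

Transformed code:
def compute(idx, y, offset):
    emit(y)
    i = 21 + 9
    length = [price[12] for price in y]
    record(28)
    offset = y
    length = 26
    idx = idx * i
    if 23 < idx:
        offset = idx % offset
    return y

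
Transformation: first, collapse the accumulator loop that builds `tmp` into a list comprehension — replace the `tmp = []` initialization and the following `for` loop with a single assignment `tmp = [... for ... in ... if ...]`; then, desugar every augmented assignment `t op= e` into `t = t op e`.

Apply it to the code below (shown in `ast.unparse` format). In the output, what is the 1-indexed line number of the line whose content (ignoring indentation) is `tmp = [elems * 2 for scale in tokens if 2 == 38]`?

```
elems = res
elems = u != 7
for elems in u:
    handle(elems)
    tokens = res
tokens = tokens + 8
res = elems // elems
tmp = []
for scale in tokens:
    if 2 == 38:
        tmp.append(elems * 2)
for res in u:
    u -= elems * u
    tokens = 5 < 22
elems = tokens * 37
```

Transformed code:
elems = res
elems = u != 7
for elems in u:
    handle(elems)
    tokens = res
tokens = tokens + 8
res = elems // elems
tmp = [elems * 2 for scale in tokens if 2 == 38]
for res in u:
    u = u - elems * u
    tokens = 5 < 22
elems = tokens * 37

8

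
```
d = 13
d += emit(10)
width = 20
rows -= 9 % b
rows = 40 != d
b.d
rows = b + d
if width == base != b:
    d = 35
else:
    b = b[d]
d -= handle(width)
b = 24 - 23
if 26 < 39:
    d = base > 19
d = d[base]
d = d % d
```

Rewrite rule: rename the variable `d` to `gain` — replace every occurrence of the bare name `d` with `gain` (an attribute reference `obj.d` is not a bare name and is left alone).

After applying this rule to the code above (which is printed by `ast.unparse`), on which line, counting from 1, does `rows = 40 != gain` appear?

Transformed code:
gain = 13
gain += emit(10)
width = 20
rows -= 9 % b
rows = 40 != gain
b.d
rows = b + gain
if width == base != b:
    gain = 35
else:
    b = b[gain]
gain -= handle(width)
b = 24 - 23
if 26 < 39:
    gain = base > 19
gain = gain[base]
gain = gain % gain

5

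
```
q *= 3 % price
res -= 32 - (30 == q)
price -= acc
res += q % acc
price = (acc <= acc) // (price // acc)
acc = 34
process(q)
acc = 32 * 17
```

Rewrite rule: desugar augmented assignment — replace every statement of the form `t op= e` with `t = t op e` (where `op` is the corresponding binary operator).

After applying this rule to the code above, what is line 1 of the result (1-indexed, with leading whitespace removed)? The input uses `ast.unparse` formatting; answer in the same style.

q = q * (3 % price)

Transformed code:
q = q * (3 % price)
res = res - (32 - (30 == q))
price = price - acc
res = res + q % acc
price = (acc <= acc) // (price // acc)
acc = 34
process(q)
acc = 32 * 17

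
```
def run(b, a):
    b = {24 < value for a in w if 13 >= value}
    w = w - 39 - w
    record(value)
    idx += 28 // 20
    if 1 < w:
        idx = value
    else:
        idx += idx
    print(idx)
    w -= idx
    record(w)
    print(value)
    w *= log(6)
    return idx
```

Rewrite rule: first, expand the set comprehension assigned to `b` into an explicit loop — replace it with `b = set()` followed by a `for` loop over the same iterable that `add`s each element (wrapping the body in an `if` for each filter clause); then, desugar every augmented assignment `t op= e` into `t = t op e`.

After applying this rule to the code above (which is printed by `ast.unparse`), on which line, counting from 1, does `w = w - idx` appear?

14

Transformed code:
def run(b, a):
    b = set()
    for a in w:
        if 13 >= value:
            b.add(24 < value)
    w = w - 39 - w
    record(value)
    idx = idx + 28 // 20
    if 1 < w:
        idx = value
    else:
        idx = idx + idx
    print(idx)
    w = w - idx
    record(w)
    print(value)
    w = w * log(6)
    return idx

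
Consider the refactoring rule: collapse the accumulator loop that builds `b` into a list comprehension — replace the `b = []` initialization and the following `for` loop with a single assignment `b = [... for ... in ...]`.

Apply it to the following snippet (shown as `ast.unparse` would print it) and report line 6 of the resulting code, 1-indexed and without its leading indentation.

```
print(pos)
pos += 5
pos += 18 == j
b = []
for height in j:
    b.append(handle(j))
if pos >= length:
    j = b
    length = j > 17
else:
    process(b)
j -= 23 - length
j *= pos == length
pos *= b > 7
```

Transformed code:
print(pos)
pos += 5
pos += 18 == j
b = [handle(j) for height in j]
if pos >= length:
    j = b
    length = j > 17
else:
    process(b)
j -= 23 - length
j *= pos == length
pos *= b > 7

j = b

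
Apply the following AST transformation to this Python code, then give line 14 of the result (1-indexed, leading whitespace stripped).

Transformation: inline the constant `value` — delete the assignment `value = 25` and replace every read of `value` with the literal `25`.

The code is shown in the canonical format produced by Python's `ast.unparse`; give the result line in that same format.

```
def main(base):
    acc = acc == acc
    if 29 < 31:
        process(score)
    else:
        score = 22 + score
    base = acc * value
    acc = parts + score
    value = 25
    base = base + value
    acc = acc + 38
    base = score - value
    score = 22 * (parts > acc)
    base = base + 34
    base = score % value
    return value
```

Transformed code:
def main(base):
    acc = acc == acc
    if 29 < 31:
        process(score)
    else:
        score = 22 + score
    base = acc * 25
    acc = parts + score
    base = base + 25
    acc = acc + 38
    base = score - 25
    score = 22 * (parts > acc)
    base = base + 34
    base = score % 25
    return 25

base = score % 25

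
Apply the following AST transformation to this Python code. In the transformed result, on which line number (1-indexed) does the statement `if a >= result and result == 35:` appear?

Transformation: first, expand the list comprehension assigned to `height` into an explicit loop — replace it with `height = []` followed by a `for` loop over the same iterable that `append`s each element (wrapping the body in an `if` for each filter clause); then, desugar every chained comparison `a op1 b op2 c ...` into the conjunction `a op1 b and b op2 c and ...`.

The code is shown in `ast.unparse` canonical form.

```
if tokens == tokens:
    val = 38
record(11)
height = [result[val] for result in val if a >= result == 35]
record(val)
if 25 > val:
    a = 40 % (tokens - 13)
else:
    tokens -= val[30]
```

Transformed code:
if tokens == tokens:
    val = 38
record(11)
height = []
for result in val:
    if a >= result and result == 35:
        height.append(result[val])
record(val)
if 25 > val:
    a = 40 % (tokens - 13)
else:
    tokens -= val[30]

6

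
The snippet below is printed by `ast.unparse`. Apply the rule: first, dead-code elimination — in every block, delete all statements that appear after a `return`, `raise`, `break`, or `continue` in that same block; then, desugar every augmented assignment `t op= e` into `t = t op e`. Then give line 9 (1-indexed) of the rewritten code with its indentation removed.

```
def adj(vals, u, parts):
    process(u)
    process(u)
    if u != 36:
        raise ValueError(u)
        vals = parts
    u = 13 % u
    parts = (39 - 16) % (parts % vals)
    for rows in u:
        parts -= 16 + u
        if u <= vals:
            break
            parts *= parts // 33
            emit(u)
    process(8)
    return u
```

parts = parts - (16 + u)

Transformed code:
def adj(vals, u, parts):
    process(u)
    process(u)
    if u != 36:
        raise ValueError(u)
    u = 13 % u
    parts = (39 - 16) % (parts % vals)
    for rows in u:
        parts = parts - (16 + u)
        if u <= vals:
            break
    process(8)
    return u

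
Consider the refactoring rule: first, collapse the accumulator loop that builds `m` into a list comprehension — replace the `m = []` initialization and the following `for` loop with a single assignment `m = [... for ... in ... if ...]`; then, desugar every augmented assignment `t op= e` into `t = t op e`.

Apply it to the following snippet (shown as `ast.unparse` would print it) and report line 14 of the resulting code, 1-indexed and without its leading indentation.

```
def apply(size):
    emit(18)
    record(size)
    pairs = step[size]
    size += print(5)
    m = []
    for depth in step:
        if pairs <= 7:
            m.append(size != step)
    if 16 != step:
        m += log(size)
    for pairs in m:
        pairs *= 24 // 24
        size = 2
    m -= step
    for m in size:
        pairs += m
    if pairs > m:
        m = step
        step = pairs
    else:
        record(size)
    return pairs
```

Transformed code:
def apply(size):
    emit(18)
    record(size)
    pairs = step[size]
    size = size + print(5)
    m = [size != step for depth in step if pairs <= 7]
    if 16 != step:
        m = m + log(size)
    for pairs in m:
        pairs = pairs * (24 // 24)
        size = 2
    m = m - step
    for m in size:
        pairs = pairs + m
    if pairs > m:
        m = step
        step = pairs
    else:
        record(size)
    return pairs

pairs = pairs + m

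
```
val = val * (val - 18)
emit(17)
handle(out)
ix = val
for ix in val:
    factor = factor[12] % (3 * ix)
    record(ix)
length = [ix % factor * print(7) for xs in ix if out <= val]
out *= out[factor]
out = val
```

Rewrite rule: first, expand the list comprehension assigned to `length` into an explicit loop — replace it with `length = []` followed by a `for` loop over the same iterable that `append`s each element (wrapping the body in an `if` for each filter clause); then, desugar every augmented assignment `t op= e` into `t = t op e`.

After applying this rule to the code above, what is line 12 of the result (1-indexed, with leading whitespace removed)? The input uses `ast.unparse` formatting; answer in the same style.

Transformed code:
val = val * (val - 18)
emit(17)
handle(out)
ix = val
for ix in val:
    factor = factor[12] % (3 * ix)
    record(ix)
length = []
for xs in ix:
    if out <= val:
        length.append(ix % factor * print(7))
out = out * out[factor]
out = val

out = out * out[factor]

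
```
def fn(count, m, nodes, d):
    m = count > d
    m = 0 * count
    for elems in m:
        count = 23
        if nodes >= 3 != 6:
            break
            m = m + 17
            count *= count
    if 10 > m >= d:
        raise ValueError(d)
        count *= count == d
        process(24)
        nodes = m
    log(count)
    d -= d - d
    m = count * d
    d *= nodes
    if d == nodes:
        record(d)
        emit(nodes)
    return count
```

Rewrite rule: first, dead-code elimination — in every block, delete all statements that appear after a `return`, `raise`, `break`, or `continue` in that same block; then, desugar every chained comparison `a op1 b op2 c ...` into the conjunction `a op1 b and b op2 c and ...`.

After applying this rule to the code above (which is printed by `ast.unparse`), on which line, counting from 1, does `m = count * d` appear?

12

Transformed code:
def fn(count, m, nodes, d):
    m = count > d
    m = 0 * count
    for elems in m:
        count = 23
        if nodes >= 3 and 3 != 6:
            break
    if 10 > m and m >= d:
        raise ValueError(d)
    log(count)
    d -= d - d
    m = count * d
    d *= nodes
    if d == nodes:
        record(d)
        emit(nodes)
    return count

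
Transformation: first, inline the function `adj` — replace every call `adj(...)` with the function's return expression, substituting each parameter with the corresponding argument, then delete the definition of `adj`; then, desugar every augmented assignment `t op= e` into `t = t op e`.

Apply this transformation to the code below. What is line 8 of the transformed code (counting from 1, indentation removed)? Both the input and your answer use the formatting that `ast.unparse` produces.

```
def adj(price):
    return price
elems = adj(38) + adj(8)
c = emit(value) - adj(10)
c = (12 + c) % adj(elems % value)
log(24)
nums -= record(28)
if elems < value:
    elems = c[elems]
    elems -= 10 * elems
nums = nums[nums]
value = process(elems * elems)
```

Transformed code:
elems = 38 + 8
c = emit(value) - 10
c = (12 + c) % (elems % value)
log(24)
nums = nums - record(28)
if elems < value:
    elems = c[elems]
    elems = elems - 10 * elems
nums = nums[nums]
value = process(elems * elems)

elems = elems - 10 * elems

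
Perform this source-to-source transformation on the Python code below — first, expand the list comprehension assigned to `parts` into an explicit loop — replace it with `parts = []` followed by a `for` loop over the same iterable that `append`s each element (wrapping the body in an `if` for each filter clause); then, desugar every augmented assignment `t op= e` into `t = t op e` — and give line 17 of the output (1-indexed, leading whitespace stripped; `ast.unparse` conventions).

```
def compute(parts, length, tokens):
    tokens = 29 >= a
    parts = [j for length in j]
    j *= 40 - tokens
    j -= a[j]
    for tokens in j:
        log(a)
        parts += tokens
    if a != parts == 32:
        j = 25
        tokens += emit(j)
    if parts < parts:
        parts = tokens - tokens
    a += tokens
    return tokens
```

Transformed code:
def compute(parts, length, tokens):
    tokens = 29 >= a
    parts = []
    for length in j:
        parts.append(j)
    j = j * (40 - tokens)
    j = j - a[j]
    for tokens in j:
        log(a)
        parts = parts + tokens
    if a != parts == 32:
        j = 25
        tokens = tokens + emit(j)
    if parts < parts:
        parts = tokens - tokens
    a = a + tokens
    return tokens

return tokens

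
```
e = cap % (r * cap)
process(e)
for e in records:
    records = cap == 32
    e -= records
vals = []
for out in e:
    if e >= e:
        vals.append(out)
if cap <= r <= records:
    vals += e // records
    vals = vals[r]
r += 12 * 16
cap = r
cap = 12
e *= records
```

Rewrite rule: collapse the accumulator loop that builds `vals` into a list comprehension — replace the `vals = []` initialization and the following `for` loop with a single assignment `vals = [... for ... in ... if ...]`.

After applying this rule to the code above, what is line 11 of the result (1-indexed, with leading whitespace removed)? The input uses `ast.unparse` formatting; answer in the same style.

Transformed code:
e = cap % (r * cap)
process(e)
for e in records:
    records = cap == 32
    e -= records
vals = [out for out in e if e >= e]
if cap <= r <= records:
    vals += e // records
    vals = vals[r]
r += 12 * 16
cap = r
cap = 12
e *= records

cap = r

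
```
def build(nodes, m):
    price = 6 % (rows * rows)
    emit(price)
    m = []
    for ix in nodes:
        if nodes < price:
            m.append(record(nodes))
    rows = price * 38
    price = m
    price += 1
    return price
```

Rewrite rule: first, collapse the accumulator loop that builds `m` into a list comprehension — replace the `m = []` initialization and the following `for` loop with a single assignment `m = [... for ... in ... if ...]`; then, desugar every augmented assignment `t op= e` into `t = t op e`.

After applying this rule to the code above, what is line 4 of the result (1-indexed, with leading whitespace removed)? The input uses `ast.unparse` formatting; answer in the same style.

m = [record(nodes) for ix in nodes if nodes < price]

Transformed code:
def build(nodes, m):
    price = 6 % (rows * rows)
    emit(price)
    m = [record(nodes) for ix in nodes if nodes < price]
    rows = price * 38
    price = m
    price = price + 1
    return price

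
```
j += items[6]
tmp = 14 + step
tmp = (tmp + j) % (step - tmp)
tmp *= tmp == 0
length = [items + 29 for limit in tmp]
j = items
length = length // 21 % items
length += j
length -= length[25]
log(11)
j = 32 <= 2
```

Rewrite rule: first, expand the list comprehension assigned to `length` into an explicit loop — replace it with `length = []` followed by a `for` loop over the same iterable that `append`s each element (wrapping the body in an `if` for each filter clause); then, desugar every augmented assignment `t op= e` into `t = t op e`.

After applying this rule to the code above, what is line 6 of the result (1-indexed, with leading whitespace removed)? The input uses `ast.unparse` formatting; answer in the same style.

Transformed code:
j = j + items[6]
tmp = 14 + step
tmp = (tmp + j) % (step - tmp)
tmp = tmp * (tmp == 0)
length = []
for limit in tmp:
    length.append(items + 29)
j = items
length = length // 21 % items
length = length + j
length = length - length[25]
log(11)
j = 32 <= 2

for limit in tmp:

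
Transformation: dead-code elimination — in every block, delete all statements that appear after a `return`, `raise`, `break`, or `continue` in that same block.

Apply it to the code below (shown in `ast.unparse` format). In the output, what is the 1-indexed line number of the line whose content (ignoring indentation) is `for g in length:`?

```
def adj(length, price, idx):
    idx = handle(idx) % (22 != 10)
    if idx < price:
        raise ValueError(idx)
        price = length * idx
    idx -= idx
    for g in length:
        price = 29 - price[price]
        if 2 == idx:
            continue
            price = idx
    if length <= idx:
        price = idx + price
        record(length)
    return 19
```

Transformed code:
def adj(length, price, idx):
    idx = handle(idx) % (22 != 10)
    if idx < price:
        raise ValueError(idx)
    idx -= idx
    for g in length:
        price = 29 - price[price]
        if 2 == idx:
            continue
    if length <= idx:
        price = idx + price
        record(length)
    return 19

6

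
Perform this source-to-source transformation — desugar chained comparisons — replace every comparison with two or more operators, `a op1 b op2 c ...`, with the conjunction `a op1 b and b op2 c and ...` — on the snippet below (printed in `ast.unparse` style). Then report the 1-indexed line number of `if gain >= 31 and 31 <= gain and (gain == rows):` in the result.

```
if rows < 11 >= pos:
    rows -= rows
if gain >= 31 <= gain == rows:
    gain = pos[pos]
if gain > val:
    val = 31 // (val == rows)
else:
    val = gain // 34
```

3

Transformed code:
if rows < 11 and 11 >= pos:
    rows -= rows
if gain >= 31 and 31 <= gain and (gain == rows):
    gain = pos[pos]
if gain > val:
    val = 31 // (val == rows)
else:
    val = gain // 34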